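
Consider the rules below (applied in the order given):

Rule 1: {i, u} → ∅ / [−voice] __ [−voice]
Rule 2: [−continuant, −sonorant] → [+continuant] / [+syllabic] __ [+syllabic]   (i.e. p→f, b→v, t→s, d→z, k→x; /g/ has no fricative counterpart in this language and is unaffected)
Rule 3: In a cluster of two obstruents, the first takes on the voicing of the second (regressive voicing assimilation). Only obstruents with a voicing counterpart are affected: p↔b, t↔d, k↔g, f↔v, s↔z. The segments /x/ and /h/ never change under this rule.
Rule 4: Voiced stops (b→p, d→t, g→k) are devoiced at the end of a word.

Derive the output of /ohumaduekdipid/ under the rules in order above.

Rule 1 (high vowel syncope): no segment meets the environment; /ohumaduekdipid/ is unchanged.
Rule 2 (intervocalic spirantization): /d/ is a stop between vowels /a/ and /u/, so it spirantizes to the fricative [z]. /p/ is a stop between vowels /i/ and /i/, so it spirantizes to the fricative [f]. /ohumaduekdipid/ → ohumazuekdifid.
Rule 3 (regressive voicing assimilation): /k/ precedes the voiced obstruent /d/, so it voices to [g] by assimilation. /ohumazuekdifid/ → ohumazuegdifid.
Rule 4 (final devoicing): /d/ is a voiced stop in word-final position, so it devoices to [t]. /ohumazuegdifid/ → ohumazuegdifit.

ohumazuegdifit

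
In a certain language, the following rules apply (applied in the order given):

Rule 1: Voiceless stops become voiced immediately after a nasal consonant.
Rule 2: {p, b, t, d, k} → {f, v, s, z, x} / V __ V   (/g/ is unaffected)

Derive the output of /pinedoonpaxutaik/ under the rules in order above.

Rule 1 (post-nasal voicing): /p/ is a voiceless stop immediately after the nasal /n/, so it voices to [b]. /pinedoonpaxutaik/ → pinedoonbaxutaik.
Rule 2 (intervocalic spirantization): /d/ is a stop between vowels /e/ and /o/, so it spirantizes to the fricative [z]. /t/ is a stop between vowels /u/ and /a/, so it spirantizes to the fricative [s]. /pinedoonbaxutaik/ → pinezoonbaxusaik.

pinezoonbaxusaik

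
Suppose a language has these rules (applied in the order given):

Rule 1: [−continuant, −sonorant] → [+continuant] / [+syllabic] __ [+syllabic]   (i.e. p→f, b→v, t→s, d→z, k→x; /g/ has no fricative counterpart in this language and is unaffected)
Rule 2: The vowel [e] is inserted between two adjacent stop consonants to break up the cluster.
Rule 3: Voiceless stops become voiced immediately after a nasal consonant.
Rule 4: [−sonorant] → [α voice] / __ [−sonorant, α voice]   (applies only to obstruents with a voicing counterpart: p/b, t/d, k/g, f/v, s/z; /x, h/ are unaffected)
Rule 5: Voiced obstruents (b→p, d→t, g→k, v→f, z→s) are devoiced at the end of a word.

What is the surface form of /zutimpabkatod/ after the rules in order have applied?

zusimbabekasot

Rule 1 (intervocalic spirantization): /t/ is a stop between vowels /u/ and /i/, so it spirantizes to the fricative [s]. /t/ is a stop between vowels /a/ and /o/, so it spirantizes to the fricative [s]. /zutimpabkatod/ → zusimpabkasod.
Rule 2 (stop-cluster e-epenthesis): /b/ and /k/ form a stop–stop cluster, so [e] is inserted between them. /zusimpabkasod/ → zusimpabekasod.
Rule 3 (post-nasal voicing): /p/ is a voiceless stop immediately after the nasal /m/, so it voices to [b]. /zusimpabekasod/ → zusimbabekasod.
Rule 4 (regressive voicing assimilation): no segment meets the environment; /zusimbabekasod/ is unchanged.
Rule 5 (final devoicing): /d/ is a voiced obstruent in word-final position, so it devoices to [t]. /zusimbabekasod/ → zusimbabekasot.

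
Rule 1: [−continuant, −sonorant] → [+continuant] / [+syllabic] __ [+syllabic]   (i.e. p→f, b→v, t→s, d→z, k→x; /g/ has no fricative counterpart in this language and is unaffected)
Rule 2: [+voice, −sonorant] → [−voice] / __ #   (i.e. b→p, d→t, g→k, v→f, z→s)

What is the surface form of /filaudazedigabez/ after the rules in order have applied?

Rule 1 (intervocalic spirantization): /d/ is a stop between vowels /u/ and /a/, so it spirantizes to the fricative [z]. /d/ is a stop between vowels /e/ and /i/, so it spirantizes to the fricative [z]. /b/ is a stop between vowels /a/ and /e/, so it spirantizes to the fricative [v]. /filaudazedigabez/ → filauzazezigavez.
Rule 2 (final devoicing): /z/ is a voiced obstruent in word-final position, so it devoices to [s]. /filauzazezigavez/ → filauzazezigaves.

filauzazezigaves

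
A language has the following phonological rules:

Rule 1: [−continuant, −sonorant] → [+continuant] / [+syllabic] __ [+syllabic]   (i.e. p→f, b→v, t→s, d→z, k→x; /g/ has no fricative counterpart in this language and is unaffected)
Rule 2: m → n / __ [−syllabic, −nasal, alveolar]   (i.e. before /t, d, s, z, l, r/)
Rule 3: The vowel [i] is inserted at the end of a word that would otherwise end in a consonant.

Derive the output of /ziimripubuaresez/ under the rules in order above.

ziinrifuvuaresezi

Rule 1 (intervocalic spirantization): /p/ is a stop between vowels /i/ and /u/, so it spirantizes to the fricative [f]. /b/ is a stop between vowels /u/ and /u/, so it spirantizes to the fricative [v]. /ziimripubuaresez/ → ziimrifuvuaresez.
Rule 2 (nasal place assimilation): /m/ precedes the alveolar consonant /r/, so it assimilates in place to [n]. /ziimrifuvuaresez/ → ziinrifuvuaresez.
Rule 3 (final i-epenthesis): the form ends in the consonant /z/, so [i] is inserted word-finally. /ziinrifuvuaresez/ → ziinrifuvuaresezi.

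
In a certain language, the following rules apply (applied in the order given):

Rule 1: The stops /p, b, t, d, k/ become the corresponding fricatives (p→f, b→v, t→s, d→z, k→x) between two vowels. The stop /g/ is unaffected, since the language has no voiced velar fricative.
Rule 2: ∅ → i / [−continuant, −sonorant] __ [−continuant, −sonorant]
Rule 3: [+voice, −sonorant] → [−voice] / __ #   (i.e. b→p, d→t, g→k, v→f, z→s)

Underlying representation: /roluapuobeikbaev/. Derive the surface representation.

roluafuoveikibaef

Rule 1 (intervocalic spirantization): /p/ is a stop between vowels /a/ and /u/, so it spirantizes to the fricative [f]. /b/ is a stop between vowels /o/ and /e/, so it spirantizes to the fricative [v]. /roluapuobeikbaev/ → roluafuoveikbaev.
Rule 2 (stop-cluster i-epenthesis): /k/ and /b/ form a stop–stop cluster, so [i] is inserted between them. /roluafuoveikbaev/ → roluafuoveikibaev.
Rule 3 (final devoicing): /v/ is a voiced obstruent in word-final position, so it devoices to [f]. /roluafuoveikibaev/ → roluafuoveikibaef.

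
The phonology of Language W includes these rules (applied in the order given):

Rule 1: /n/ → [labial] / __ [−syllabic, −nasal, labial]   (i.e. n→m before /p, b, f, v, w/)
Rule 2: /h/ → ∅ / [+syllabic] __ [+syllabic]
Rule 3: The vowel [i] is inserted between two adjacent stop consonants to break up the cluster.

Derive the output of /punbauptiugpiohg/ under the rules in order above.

pumbaupitiugipiohg

Rule 1 (nasal place assimilation): /n/ precedes the labial consonant /b/, so it assimilates in place to [m]. /punbauptiugpiohg/ → pumbauptiugpiohg.
Rule 2 (intervocalic h-deletion): no segment meets the environment; /pumbauptiugpiohg/ is unchanged.
Rule 3 (stop-cluster i-epenthesis): /p/ and /t/ form a stop–stop cluster, so [i] is inserted between them. /g/ and /p/ form a stop–stop cluster, so [i] is inserted between them. /pumbauptiugpiohg/ → pumbaupitiugipiohg.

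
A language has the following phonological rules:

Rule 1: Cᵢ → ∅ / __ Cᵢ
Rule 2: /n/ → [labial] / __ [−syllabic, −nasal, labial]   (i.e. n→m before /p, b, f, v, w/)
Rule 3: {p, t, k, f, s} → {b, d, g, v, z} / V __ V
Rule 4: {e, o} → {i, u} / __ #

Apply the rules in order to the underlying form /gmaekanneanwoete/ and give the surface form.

Rule 1 (degemination): /nn/ is a geminate; the first /n/ deletes. /gmaekanneanwoete/ → gmaekaneanwoete.
Rule 2 (nasal place assimilation): /n/ precedes the labial consonant /w/, so it assimilates in place to [m]. /gmaekaneanwoete/ → gmaekaneamwoete.
Rule 3 (intervocalic voicing): /k/ is a voiceless obstruent between vowels /e/ and /a/, so it voices to [g]. /t/ is a voiceless obstruent between vowels /e/ and /e/, so it voices to [d]. /gmaekaneamwoete/ → gmaeganeamwoede.
Rule 4 (final vowel raising): /e/ is a mid vowel in word-final position, so it raises to [i]. /gmaeganeamwoede/ → gmaeganeamwoedi.

gmaeganeamwoedi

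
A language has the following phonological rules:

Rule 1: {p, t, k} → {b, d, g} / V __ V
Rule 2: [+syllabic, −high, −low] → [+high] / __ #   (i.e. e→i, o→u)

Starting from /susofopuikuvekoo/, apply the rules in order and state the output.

susofobuiguvegou

Rule 1 (intervocalic voicing): /p/ is a voiceless stop between vowels /o/ and /u/, so it voices to [b]. /k/ is a voiceless stop between vowels /i/ and /u/, so it voices to [g]. /k/ is a voiceless stop between vowels /e/ and /o/, so it voices to [g]. /susofopuikuvekoo/ → susofobuiguvegoo.
Rule 2 (final vowel raising): /o/ is a mid vowel in word-final position, so it raises to [u]. /susofobuiguvegoo/ → susofobuiguvegou.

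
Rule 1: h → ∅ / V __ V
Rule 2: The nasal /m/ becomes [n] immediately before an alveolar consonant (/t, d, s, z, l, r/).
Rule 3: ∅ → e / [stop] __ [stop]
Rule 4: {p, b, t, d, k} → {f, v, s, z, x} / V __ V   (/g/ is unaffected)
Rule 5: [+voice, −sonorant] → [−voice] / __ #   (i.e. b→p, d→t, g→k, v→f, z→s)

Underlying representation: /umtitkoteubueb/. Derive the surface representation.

Rule 1 (intervocalic h-deletion): no segment meets the environment; /umtitkoteubueb/ is unchanged.
Rule 2 (nasal place assimilation): /m/ precedes the alveolar consonant /t/, so it assimilates in place to [n]. /umtitkoteubueb/ → untitkoteubueb.
Rule 3 (stop-cluster e-epenthesis): /t/ and /k/ form a stop–stop cluster, so [e] is inserted between them. /untitkoteubueb/ → untitekoteubueb.
Rule 4 (intervocalic spirantization): /t/ is a stop between vowels /i/ and /e/, so it spirantizes to the fricative [s]. /k/ is a stop between vowels /e/ and /o/, so it spirantizes to the fricative [x]. /t/ is a stop between vowels /o/ and /e/, so it spirantizes to the fricative [s]. /b/ is a stop between vowels /u/ and /u/, so it spirantizes to the fricative [v]. /untitekoteubueb/ → untisexoseuvueb.
Rule 5 (final devoicing): /b/ is a voiced obstruent in word-final position, so it devoices to [p]. /untisexoseuvueb/ → untisexoseuvuep.

untisexoseuvuep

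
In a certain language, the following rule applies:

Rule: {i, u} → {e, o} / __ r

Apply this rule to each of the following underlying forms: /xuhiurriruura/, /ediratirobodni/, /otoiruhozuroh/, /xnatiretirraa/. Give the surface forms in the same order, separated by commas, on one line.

xuhiorreruora, ederaterobodni, otoeruhozoroh, xnatereterraa

/xuhiurriruura/: /u/ is a high vowel immediately before /r/, so it lowers to [o]. /i/ is a high vowel immediately before /r/, so it lowers to [e]. /u/ is a high vowel immediately before /r/, so it lowers to [o]. → [xuhiorreruora].
/ediratirobodni/: /i/ is a high vowel immediately before /r/, so it lowers to [e]. /i/ is a high vowel immediately before /r/, so it lowers to [e]. → [ederaterobodni].
/otoiruhozuroh/: /i/ is a high vowel immediately before /r/, so it lowers to [e]. /u/ is a high vowel immediately before /r/, so it lowers to [o]. → [otoeruhozoroh].
/xnatiretirraa/: /i/ is a high vowel immediately before /r/, so it lowers to [e]. /i/ is a high vowel immediately before /r/, so it lowers to [e]. → [xnatereterraa].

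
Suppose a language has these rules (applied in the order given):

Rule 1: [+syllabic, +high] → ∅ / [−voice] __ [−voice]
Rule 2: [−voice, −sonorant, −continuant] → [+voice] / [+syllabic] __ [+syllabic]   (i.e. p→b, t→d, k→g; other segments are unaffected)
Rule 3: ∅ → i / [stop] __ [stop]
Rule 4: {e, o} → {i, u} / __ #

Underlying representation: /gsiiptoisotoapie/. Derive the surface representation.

Rule 1 (high vowel syncope): no segment meets the environment; /gsiiptoisotoapie/ is unchanged.
Rule 2 (intervocalic voicing): /t/ is a voiceless stop between vowels /o/ and /o/, so it voices to [d]. /p/ is a voiceless stop between vowels /a/ and /i/, so it voices to [b]. /gsiiptoisotoapie/ → gsiiptoisodoabie.
Rule 3 (stop-cluster i-epenthesis): /p/ and /t/ form a stop–stop cluster, so [i] is inserted between them. /gsiiptoisodoabie/ → gsiipitoisodoabie.
Rule 4 (final vowel raising): /e/ is a mid vowel in word-final position, so it raises to [i]. /gsiipitoisodoabie/ → gsiipitoisodoabii.

gsiipitoisodoabii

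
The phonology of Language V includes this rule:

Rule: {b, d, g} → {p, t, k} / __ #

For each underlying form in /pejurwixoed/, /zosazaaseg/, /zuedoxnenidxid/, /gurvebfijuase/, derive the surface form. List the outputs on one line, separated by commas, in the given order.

pejurwixoet, zosazaasek, zuedoxnenidxit, gurvebfijuase

/pejurwixoed/: /d/ is a voiced stop in word-final position, so it devoices to [t]. → [pejurwixoet].
/zosazaaseg/: /g/ is a voiced stop in word-final position, so it devoices to [k]. → [zosazaasek].
/zuedoxnenidxid/: /d/ is a voiced stop in word-final position, so it devoices to [t]. → [zuedoxnenidxit].
/gurvebfijuase/: the rule's environment is not met; surfaces unchanged as [gurvebfijuase].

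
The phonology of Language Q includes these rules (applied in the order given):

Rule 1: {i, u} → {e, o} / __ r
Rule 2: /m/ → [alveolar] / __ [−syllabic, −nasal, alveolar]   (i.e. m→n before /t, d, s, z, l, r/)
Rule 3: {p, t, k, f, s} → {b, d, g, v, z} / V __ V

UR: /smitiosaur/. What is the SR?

smidiozaor

Rule 1 (pre-rhotic lowering): /u/ is a high vowel immediately before /r/, so it lowers to [o]. /smitiosaur/ → smitiosaor.
Rule 2 (nasal place assimilation): no segment meets the environment; /smitiosaor/ is unchanged.
Rule 3 (intervocalic voicing): /t/ is a voiceless obstruent between vowels /i/ and /i/, so it voices to [d]. /s/ is a voiceless obstruent between vowels /o/ and /a/, so it voices to [z]. /smitiosaor/ → smidiozaor.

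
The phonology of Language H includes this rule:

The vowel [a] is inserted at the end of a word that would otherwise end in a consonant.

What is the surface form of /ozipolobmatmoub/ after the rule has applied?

the form ends in the consonant /b/, so [a] is inserted word-finally.
Surface form: [ozipolobmatmouba].

ozipolobmatmouba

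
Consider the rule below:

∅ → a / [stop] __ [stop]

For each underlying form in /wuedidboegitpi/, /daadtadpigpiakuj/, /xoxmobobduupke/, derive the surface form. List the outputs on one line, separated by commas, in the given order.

wuedidaboegitapi, daadatadapigapiakuj, xoxmobobaduupake

/wuedidboegitpi/: /d/ and /b/ form a stop–stop cluster, so [a] is inserted between them. /t/ and /p/ form a stop–stop cluster, so [a] is inserted between them. → [wuedidaboegitapi].
/daadtadpigpiakuj/: /d/ and /t/ form a stop–stop cluster, so [a] is inserted between them. /d/ and /p/ form a stop–stop cluster, so [a] is inserted between them. /g/ and /p/ form a stop–stop cluster, so [a] is inserted between them. → [daadatadapigapiakuj].
/xoxmobobduupke/: /b/ and /d/ form a stop–stop cluster, so [a] is inserted between them. /p/ and /k/ form a stop–stop cluster, so [a] is inserted between them. → [xoxmobobaduupake].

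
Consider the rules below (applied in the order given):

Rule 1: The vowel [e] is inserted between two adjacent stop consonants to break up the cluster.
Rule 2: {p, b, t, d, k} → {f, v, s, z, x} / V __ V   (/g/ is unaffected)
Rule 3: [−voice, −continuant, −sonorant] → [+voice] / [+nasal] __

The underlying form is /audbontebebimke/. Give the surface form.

auzevondevevimge

Rule 1 (stop-cluster e-epenthesis): /d/ and /b/ form a stop–stop cluster, so [e] is inserted between them. /audbontebebimke/ → audebontebebimke.
Rule 2 (intervocalic spirantization): /d/ is a stop between vowels /u/ and /e/, so it spirantizes to the fricative [z]. /b/ is a stop between vowels /e/ and /o/, so it spirantizes to the fricative [v]. /b/ is a stop between vowels /e/ and /e/, so it spirantizes to the fricative [v]. /b/ is a stop between vowels /e/ and /i/, so it spirantizes to the fricative [v]. /audebontebebimke/ → auzevontevevimke.
Rule 3 (post-nasal voicing): /t/ is a voiceless stop immediately after the nasal /n/, so it voices to [d]. /k/ is a voiceless stop immediately after the nasal /m/, so it voices to [g]. /auzevontevevimke/ → auzevondevevimge.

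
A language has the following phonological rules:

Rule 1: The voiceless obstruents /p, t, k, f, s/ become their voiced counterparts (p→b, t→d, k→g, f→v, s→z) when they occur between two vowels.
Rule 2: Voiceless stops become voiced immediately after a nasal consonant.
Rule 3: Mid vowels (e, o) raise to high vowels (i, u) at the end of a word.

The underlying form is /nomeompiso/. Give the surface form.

Rule 1 (intervocalic voicing): /s/ is a voiceless obstruent between vowels /i/ and /o/, so it voices to [z]. /nomeompiso/ → nomeompizo.
Rule 2 (post-nasal voicing): /p/ is a voiceless stop immediately after the nasal /m/, so it voices to [b]. /nomeompizo/ → nomeombizo.
Rule 3 (final vowel raising): /o/ is a mid vowel in word-final position, so it raises to [u]. /nomeombizo/ → nomeombizu.

nomeombizu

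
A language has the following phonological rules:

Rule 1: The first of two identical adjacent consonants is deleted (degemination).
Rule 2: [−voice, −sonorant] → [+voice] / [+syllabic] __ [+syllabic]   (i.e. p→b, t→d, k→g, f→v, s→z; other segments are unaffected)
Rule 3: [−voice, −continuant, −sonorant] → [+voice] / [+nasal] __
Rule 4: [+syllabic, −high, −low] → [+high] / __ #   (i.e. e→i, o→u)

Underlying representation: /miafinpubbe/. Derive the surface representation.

Rule 1 (degemination): /bb/ is a geminate; the first /b/ deletes. /miafinpubbe/ → miafinpube.
Rule 2 (intervocalic voicing): /f/ is a voiceless obstruent between vowels /a/ and /i/, so it voices to [v]. /miafinpube/ → miavinpube.
Rule 3 (post-nasal voicing): /p/ is a voiceless stop immediately after the nasal /n/, so it voices to [b]. /miavinpube/ → miavinbube.
Rule 4 (final vowel raising): /e/ is a mid vowel in word-final position, so it raises to [i]. /miavinbube/ → miavinbubi.

miavinbubi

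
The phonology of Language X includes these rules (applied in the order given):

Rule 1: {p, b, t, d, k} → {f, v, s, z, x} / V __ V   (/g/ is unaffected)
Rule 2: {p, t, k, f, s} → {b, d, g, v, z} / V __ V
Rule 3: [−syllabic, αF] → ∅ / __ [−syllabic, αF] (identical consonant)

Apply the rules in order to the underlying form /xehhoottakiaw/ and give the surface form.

Rule 1 (intervocalic spirantization): /k/ is a stop between vowels /a/ and /i/, so it spirantizes to the fricative [x]. /xehhoottakiaw/ → xehhoottaxiaw.
Rule 2 (intervocalic voicing): no segment meets the environment; /xehhoottaxiaw/ is unchanged.
Rule 3 (degemination): /hh/ is a geminate; the first /h/ deletes. /tt/ is a geminate; the first /t/ deletes. /xehhoottaxiaw/ → xehootaxiaw.

xehootaxiaw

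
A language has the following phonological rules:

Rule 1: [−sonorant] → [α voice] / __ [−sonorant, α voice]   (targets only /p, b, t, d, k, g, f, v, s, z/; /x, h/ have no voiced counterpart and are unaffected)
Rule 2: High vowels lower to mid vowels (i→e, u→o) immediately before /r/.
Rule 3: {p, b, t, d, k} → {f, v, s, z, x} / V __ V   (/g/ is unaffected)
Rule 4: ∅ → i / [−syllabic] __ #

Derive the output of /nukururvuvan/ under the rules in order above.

nuxororvuvani

Rule 1 (regressive voicing assimilation): no segment meets the environment; /nukururvuvan/ is unchanged.
Rule 2 (pre-rhotic lowering): /u/ is a high vowel immediately before /r/, so it lowers to [o]. /u/ is a high vowel immediately before /r/, so it lowers to [o]. /nukururvuvan/ → nukororvuvan.
Rule 3 (intervocalic spirantization): /k/ is a stop between vowels /u/ and /o/, so it spirantizes to the fricative [x]. /nukororvuvan/ → nuxororvuvan.
Rule 4 (final i-epenthesis): the form ends in the consonant /n/, so [i] is inserted word-finally. /nuxororvuvan/ → nuxororvuvani.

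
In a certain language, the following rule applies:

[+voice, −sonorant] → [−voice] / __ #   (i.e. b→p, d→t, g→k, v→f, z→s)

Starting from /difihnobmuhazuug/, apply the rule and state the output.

/g/ is a voiced obstruent in word-final position, so it devoices to [k].
The other instances of /d/, /b/, /z/ do not occur in the required environment and remain unchanged.
Surface form: [difihnobmuhazuuk].

difihnobmuhazuuk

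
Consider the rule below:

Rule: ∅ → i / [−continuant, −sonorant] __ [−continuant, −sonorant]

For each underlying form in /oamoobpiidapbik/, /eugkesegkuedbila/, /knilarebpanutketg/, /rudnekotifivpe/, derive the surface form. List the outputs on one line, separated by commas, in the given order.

/oamoobpiidapbik/: /b/ and /p/ form a stop–stop cluster, so [i] is inserted between them. /p/ and /b/ form a stop–stop cluster, so [i] is inserted between them. → [oamoobipiidapibik].
/eugkesegkuedbila/: /g/ and /k/ form a stop–stop cluster, so [i] is inserted between them. /g/ and /k/ form a stop–stop cluster, so [i] is inserted between them. /d/ and /b/ form a stop–stop cluster, so [i] is inserted between them. → [eugikesegikuedibila].
/knilarebpanutketg/: /b/ and /p/ form a stop–stop cluster, so [i] is inserted between them. /t/ and /k/ form a stop–stop cluster, so [i] is inserted between them. /t/ and /g/ form a stop–stop cluster, so [i] is inserted between them. → [knilarebipanutiketig].
/rudnekotifivpe/: the rule's environment is not met; surfaces unchanged as [rudnekotifivpe].

oamoobipiidapibik, eugikesegikuedibila, knilarebipanutiketig, rudnekotifivpe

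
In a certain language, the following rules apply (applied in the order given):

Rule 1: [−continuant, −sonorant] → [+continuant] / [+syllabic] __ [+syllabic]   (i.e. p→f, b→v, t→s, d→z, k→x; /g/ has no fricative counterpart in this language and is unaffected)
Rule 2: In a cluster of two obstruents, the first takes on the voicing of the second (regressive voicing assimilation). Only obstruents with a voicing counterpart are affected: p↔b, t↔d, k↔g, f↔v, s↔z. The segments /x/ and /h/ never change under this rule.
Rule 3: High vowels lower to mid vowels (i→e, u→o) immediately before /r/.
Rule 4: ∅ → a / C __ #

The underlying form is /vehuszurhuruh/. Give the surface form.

vehuzzorhoruha

Rule 1 (intervocalic spirantization): no segment meets the environment; /vehuszurhuruh/ is unchanged.
Rule 2 (regressive voicing assimilation): /s/ precedes the voiced obstruent /z/, so it voices to [z] by assimilation. /vehuszurhuruh/ → vehuzzurhuruh.
Rule 3 (pre-rhotic lowering): /u/ is a high vowel immediately before /r/, so it lowers to [o]. /u/ is a high vowel immediately before /r/, so it lowers to [o]. /vehuzzurhuruh/ → vehuzzorhoruh.
Rule 4 (final a-epenthesis): the form ends in the consonant /h/, so [a] is inserted word-finally. /vehuzzorhoruh/ → vehuzzorhoruha.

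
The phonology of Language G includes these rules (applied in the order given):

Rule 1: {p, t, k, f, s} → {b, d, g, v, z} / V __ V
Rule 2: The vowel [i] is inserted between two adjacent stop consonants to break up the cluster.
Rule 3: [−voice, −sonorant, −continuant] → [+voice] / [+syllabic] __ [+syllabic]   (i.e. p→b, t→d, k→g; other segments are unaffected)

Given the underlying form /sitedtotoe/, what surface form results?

sidedidodoe

Rule 1 (intervocalic voicing): /t/ is a voiceless obstruent between vowels /i/ and /e/, so it voices to [d]. /t/ is a voiceless obstruent between vowels /o/ and /o/, so it voices to [d]. /sitedtotoe/ → sidedtodoe.
Rule 2 (stop-cluster i-epenthesis): /d/ and /t/ form a stop–stop cluster, so [i] is inserted between them. /sidedtodoe/ → sideditodoe.
Rule 3 (intervocalic voicing): /t/ is a voiceless stop between vowels /i/ and /o/, so it voices to [d]. /sideditodoe/ → sidedidodoe.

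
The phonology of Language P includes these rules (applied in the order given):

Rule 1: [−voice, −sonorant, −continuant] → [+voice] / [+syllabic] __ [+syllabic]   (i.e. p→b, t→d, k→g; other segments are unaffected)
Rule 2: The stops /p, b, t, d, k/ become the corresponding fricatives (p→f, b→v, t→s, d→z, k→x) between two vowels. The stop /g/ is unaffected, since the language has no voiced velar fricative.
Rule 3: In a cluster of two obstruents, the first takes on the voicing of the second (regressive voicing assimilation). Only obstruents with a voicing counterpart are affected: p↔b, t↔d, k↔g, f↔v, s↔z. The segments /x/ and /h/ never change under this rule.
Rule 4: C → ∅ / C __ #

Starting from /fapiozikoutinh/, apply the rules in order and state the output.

Rule 1 (intervocalic voicing): /p/ is a voiceless stop between vowels /a/ and /i/, so it voices to [b]. /k/ is a voiceless stop between vowels /i/ and /o/, so it voices to [g]. /t/ is a voiceless stop between vowels /u/ and /i/, so it voices to [d]. /fapiozikoutinh/ → fabiozigoudinh.
Rule 2 (intervocalic spirantization): /b/ is a stop between vowels /a/ and /i/, so it spirantizes to the fricative [v]. /d/ is a stop between vowels /u/ and /i/, so it spirantizes to the fricative [z]. /fabiozigoudinh/ → faviozigouzinh.
Rule 3 (regressive voicing assimilation): no segment meets the environment; /faviozigouzinh/ is unchanged.
Rule 4 (final cluster simplification): /h/ is the second consonant of a word-final cluster /nh/, so it deletes. /faviozigouzinh/ → faviozigouzin.

faviozigouzin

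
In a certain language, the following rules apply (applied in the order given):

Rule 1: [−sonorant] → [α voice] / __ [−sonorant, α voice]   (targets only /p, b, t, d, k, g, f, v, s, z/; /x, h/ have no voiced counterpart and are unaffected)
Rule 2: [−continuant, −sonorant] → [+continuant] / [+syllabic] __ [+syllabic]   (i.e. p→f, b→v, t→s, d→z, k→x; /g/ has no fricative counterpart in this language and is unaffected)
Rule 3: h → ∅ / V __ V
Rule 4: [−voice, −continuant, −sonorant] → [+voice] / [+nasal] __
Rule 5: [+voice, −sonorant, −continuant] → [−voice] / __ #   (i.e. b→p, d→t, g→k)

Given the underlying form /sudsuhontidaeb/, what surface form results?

sutsuondizaep

Rule 1 (regressive voicing assimilation): /d/ precedes the voiceless obstruent /s/, so it devoices to [t] by assimilation. /sudsuhontidaeb/ → sutsuhontidaeb.
Rule 2 (intervocalic spirantization): /d/ is a stop between vowels /i/ and /a/, so it spirantizes to the fricative [z]. /sutsuhontidaeb/ → sutsuhontizaeb.
Rule 3 (intervocalic h-deletion): /h/ occurs between vowels /u/ and /o/, so it deletes. /sutsuhontizaeb/ → sutsuontizaeb.
Rule 4 (post-nasal voicing): /t/ is a voiceless stop immediately after the nasal /n/, so it voices to [d]. /sutsuontizaeb/ → sutsuondizaeb.
Rule 5 (final devoicing): /b/ is a voiced stop in word-final position, so it devoices to [p]. /sutsuondizaeb/ → sutsuondizaep.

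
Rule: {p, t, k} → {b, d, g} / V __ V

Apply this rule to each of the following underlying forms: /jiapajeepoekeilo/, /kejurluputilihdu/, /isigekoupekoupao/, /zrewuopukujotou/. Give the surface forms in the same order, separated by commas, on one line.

jiabajeeboegeilo, kejurlubudilihdu, isigegoubegoubao, zrewuobugujodou

/jiapajeepoekeilo/: /p/ is a voiceless stop between vowels /a/ and /a/, so it voices to [b]. /p/ is a voiceless stop between vowels /e/ and /o/, so it voices to [b]. /k/ is a voiceless stop between vowels /e/ and /e/, so it voices to [g]. → [jiabajeeboegeilo].
/kejurluputilihdu/: /p/ is a voiceless stop between vowels /u/ and /u/, so it voices to [b]. /t/ is a voiceless stop between vowels /u/ and /i/, so it voices to [d]. → [kejurlubudilihdu].
/isigekoupekoupao/: /k/ is a voiceless stop between vowels /e/ and /o/, so it voices to [g]. /p/ is a voiceless stop between vowels /u/ and /e/, so it voices to [b]. /k/ is a voiceless stop between vowels /e/ and /o/, so it voices to [g]. /p/ is a voiceless stop between vowels /u/ and /a/, so it voices to [b]. → [isigegoubegoubao].
/zrewuopukujotou/: /p/ is a voiceless stop between vowels /o/ and /u/, so it voices to [b]. /k/ is a voiceless stop between vowels /u/ and /u/, so it voices to [g]. /t/ is a voiceless stop between vowels /o/ and /o/, so it voices to [d]. → [zrewuobugujodou].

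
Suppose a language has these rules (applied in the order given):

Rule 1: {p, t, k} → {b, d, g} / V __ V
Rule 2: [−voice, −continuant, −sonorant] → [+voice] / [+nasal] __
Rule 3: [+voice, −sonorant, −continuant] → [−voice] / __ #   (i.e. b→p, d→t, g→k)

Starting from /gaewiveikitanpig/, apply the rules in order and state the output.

Rule 1 (intervocalic voicing): /k/ is a voiceless stop between vowels /i/ and /i/, so it voices to [g]. /t/ is a voiceless stop between vowels /i/ and /a/, so it voices to [d]. /gaewiveikitanpig/ → gaewiveigidanpig.
Rule 2 (post-nasal voicing): /p/ is a voiceless stop immediately after the nasal /n/, so it voices to [b]. /gaewiveigidanpig/ → gaewiveigidanbig.
Rule 3 (final devoicing): /g/ is a voiced stop in word-final position, so it devoices to [k]. /gaewiveigidanbig/ → gaewiveigidanbik.

gaewiveigidanbik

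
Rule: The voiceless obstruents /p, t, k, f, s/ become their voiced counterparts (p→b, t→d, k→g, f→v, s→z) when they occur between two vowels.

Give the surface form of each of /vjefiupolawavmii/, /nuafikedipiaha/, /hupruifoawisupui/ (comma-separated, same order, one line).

/vjefiupolawavmii/: /f/ is a voiceless obstruent between vowels /e/ and /i/, so it voices to [v]. /p/ is a voiceless obstruent between vowels /u/ and /o/, so it voices to [b]. → [vjeviubolawavmii].
/nuafikedipiaha/: /f/ is a voiceless obstruent between vowels /a/ and /i/, so it voices to [v]. /k/ is a voiceless obstruent between vowels /i/ and /e/, so it voices to [g]. /p/ is a voiceless obstruent between vowels /i/ and /i/, so it voices to [b]. → [nuavigedibiaha].
/hupruifoawisupui/: /f/ is a voiceless obstruent between vowels /i/ and /o/, so it voices to [v]. /s/ is a voiceless obstruent between vowels /i/ and /u/, so it voices to [z]. /p/ is a voiceless obstruent between vowels /u/ and /u/, so it voices to [b]. → [hupruivoawizubui].

vjeviubolawavmii, nuavigedibiaha, hupruivoawizubui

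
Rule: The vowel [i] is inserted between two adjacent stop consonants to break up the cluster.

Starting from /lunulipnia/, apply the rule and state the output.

No segment of /lunulipnia/ meets the structural description of the rule, so the form surfaces unchanged.

lunulipnia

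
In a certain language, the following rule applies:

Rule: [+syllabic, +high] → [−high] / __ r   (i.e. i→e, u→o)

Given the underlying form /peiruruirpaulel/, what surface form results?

peeroruerpaulel

/i/ is a high vowel immediately before /r/, so it lowers to [e].
/u/ is a high vowel immediately before /r/, so it lowers to [o].
/i/ is a high vowel immediately before /r/, so it lowers to [e].
The other instances of /u/ do not occur in the required environment and remain unchanged.
Surface form: [peeroruerpaulel].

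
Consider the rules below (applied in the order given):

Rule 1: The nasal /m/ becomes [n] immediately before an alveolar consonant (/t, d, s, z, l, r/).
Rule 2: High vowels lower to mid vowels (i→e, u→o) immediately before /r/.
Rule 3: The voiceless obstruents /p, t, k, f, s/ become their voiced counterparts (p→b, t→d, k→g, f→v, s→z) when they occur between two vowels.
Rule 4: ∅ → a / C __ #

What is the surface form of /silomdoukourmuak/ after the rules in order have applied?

Rule 1 (nasal place assimilation): /m/ precedes the alveolar consonant /d/, so it assimilates in place to [n]. /silomdoukourmuak/ → silondoukourmuak.
Rule 2 (pre-rhotic lowering): /u/ is a high vowel immediately before /r/, so it lowers to [o]. /silondoukourmuak/ → silondoukoormuak.
Rule 3 (intervocalic voicing): /k/ is a voiceless obstruent between vowels /u/ and /o/, so it voices to [g]. /silondoukoormuak/ → silondougoormuak.
Rule 4 (final a-epenthesis): the form ends in the consonant /k/, so [a] is inserted word-finally. /silondougoormuak/ → silondougoormuaka.

silondougoormuaka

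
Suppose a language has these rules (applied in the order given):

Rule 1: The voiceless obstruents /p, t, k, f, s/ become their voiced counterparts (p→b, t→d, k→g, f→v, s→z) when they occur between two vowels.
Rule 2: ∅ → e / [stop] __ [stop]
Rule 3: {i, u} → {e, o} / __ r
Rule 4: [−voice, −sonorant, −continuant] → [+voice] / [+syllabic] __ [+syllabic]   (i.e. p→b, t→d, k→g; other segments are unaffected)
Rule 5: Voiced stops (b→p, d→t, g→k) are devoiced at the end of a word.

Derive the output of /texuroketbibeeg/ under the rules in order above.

texorogedebibeek

Rule 1 (intervocalic voicing): /k/ is a voiceless obstruent between vowels /o/ and /e/, so it voices to [g]. /texuroketbibeeg/ → texurogetbibeeg.
Rule 2 (stop-cluster e-epenthesis): /t/ and /b/ form a stop–stop cluster, so [e] is inserted between them. /texurogetbibeeg/ → texurogetebibeeg.
Rule 3 (pre-rhotic lowering): /u/ is a high vowel immediately before /r/, so it lowers to [o]. /texurogetebibeeg/ → texorogetebibeeg.
Rule 4 (intervocalic voicing): /t/ is a voiceless stop between vowels /e/ and /e/, so it voices to [d]. /texorogetebibeeg/ → texorogedebibeeg.
Rule 5 (final devoicing): /g/ is a voiced stop in word-final position, so it devoices to [k]. /texorogedebibeeg/ → texorogedebibeek.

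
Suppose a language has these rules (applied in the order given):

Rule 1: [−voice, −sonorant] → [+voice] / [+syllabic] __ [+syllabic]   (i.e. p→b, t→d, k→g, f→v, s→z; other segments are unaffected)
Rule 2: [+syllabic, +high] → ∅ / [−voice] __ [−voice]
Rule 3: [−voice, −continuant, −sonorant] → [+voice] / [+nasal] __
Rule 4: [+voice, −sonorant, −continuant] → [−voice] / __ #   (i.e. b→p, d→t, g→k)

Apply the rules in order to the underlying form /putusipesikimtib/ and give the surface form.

puduzibezigimdip

Rule 1 (intervocalic voicing): /t/ is a voiceless obstruent between vowels /u/ and /u/, so it voices to [d]. /s/ is a voiceless obstruent between vowels /u/ and /i/, so it voices to [z]. /p/ is a voiceless obstruent between vowels /i/ and /e/, so it voices to [b]. /s/ is a voiceless obstruent between vowels /e/ and /i/, so it voices to [z]. /k/ is a voiceless obstruent between vowels /i/ and /i/, so it voices to [g]. /putusipesikimtib/ → puduzibezigimtib.
Rule 2 (high vowel syncope): no segment meets the environment; /puduzibezigimtib/ is unchanged.
Rule 3 (post-nasal voicing): /t/ is a voiceless stop immediately after the nasal /m/, so it voices to [d]. /puduzibezigimtib/ → puduzibezigimdib.
Rule 4 (final devoicing): /b/ is a voiced stop in word-final position, so it devoices to [p]. /puduzibezigimdib/ → puduzibezigimdip.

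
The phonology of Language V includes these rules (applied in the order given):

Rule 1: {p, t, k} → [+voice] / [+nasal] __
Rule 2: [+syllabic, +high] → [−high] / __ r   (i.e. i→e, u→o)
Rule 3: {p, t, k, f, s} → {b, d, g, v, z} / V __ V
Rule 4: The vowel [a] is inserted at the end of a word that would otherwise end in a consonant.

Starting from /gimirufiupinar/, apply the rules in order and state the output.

gimeruviubinara

Rule 1 (post-nasal voicing): no segment meets the environment; /gimirufiupinar/ is unchanged.
Rule 2 (pre-rhotic lowering): /i/ is a high vowel immediately before /r/, so it lowers to [e]. /gimirufiupinar/ → gimerufiupinar.
Rule 3 (intervocalic voicing): /f/ is a voiceless obstruent between vowels /u/ and /i/, so it voices to [v]. /p/ is a voiceless obstruent between vowels /u/ and /i/, so it voices to [b]. /gimerufiupinar/ → gimeruviubinar.
Rule 4 (final a-epenthesis): the form ends in the consonant /r/, so [a] is inserted word-finally. /gimeruviubinar/ → gimeruviubinara.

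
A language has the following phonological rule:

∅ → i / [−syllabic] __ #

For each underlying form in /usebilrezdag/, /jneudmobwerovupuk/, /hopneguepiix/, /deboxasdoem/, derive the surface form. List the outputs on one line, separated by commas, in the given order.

/usebilrezdag/: the form ends in the consonant /g/, so [i] is inserted word-finally. → [usebilrezdagi].
/jneudmobwerovupuk/: the form ends in the consonant /k/, so [i] is inserted word-finally. → [jneudmobwerovupuki].
/hopneguepiix/: the form ends in the consonant /x/, so [i] is inserted word-finally. → [hopneguepiixi].
/deboxasdoem/: the form ends in the consonant /m/, so [i] is inserted word-finally. → [deboxasdoemi].

usebilrezdagi, jneudmobwerovupuki, hopneguepiixi, deboxasdoemi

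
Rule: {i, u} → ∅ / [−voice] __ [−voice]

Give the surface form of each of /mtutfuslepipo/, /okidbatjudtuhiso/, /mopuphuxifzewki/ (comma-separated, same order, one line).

/mtutfuslepipo/: /u/ is a high vowel flanked by voiceless consonants /t/ and /t/, so it deletes. /u/ is a high vowel flanked by voiceless consonants /f/ and /s/, so it deletes. /i/ is a high vowel flanked by voiceless consonants /p/ and /p/, so it deletes. → [mttfsleppo].
/okidbatjudtuhiso/: /u/ is a high vowel flanked by voiceless consonants /t/ and /h/, so it deletes. /i/ is a high vowel flanked by voiceless consonants /h/ and /s/, so it deletes. → [okidbatjudthso].
/mopuphuxifzewki/: /u/ is a high vowel flanked by voiceless consonants /p/ and /p/, so it deletes. /u/ is a high vowel flanked by voiceless consonants /h/ and /x/, so it deletes. /i/ is a high vowel flanked by voiceless consonants /x/ and /f/, so it deletes. → [mopphxfzewki].

mttfsleppo, okidbatjudthso, mopphxfzewki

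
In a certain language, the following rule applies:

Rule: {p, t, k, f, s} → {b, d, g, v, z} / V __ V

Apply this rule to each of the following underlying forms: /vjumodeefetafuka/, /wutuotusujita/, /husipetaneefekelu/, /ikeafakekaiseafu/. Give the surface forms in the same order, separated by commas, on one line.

vjumodeevedavuga, wuduoduzujida, huzibedaneevegelu, igeavagegaizeavu

/vjumodeefetafuka/: /f/ is a voiceless obstruent between vowels /e/ and /e/, so it voices to [v]. /t/ is a voiceless obstruent between vowels /e/ and /a/, so it voices to [d]. /f/ is a voiceless obstruent between vowels /a/ and /u/, so it voices to [v]. /k/ is a voiceless obstruent between vowels /u/ and /a/, so it voices to [g]. → [vjumodeevedavuga].
/wutuotusujita/: /t/ is a voiceless obstruent between vowels /u/ and /u/, so it voices to [d]. /t/ is a voiceless obstruent between vowels /o/ and /u/, so it voices to [d]. /s/ is a voiceless obstruent between vowels /u/ and /u/, so it voices to [z]. /t/ is a voiceless obstruent between vowels /i/ and /a/, so it voices to [d]. → [wuduoduzujida].
/husipetaneefekelu/: /s/ is a voiceless obstruent between vowels /u/ and /i/, so it voices to [z]. /p/ is a voiceless obstruent between vowels /i/ and /e/, so it voices to [b]. /t/ is a voiceless obstruent between vowels /e/ and /a/, so it voices to [d]. /f/ is a voiceless obstruent between vowels /e/ and /e/, so it voices to [v]. /k/ is a voiceless obstruent between vowels /e/ and /e/, so it voices to [g]. → [huzibedaneevegelu].
/ikeafakekaiseafu/: /k/ is a voiceless obstruent between vowels /i/ and /e/, so it voices to [g]. /f/ is a voiceless obstruent between vowels /a/ and /a/, so it voices to [v]. /k/ is a voiceless obstruent between vowels /a/ and /e/, so it voices to [g]. /k/ is a voiceless obstruent between vowels /e/ and /a/, so it voices to [g]. /s/ is a voiceless obstruent between vowels /i/ and /e/, so it voices to [z]. /f/ is a voiceless obstruent between vowels /a/ and /u/, so it voices to [v]. → [igeavagegaizeavu].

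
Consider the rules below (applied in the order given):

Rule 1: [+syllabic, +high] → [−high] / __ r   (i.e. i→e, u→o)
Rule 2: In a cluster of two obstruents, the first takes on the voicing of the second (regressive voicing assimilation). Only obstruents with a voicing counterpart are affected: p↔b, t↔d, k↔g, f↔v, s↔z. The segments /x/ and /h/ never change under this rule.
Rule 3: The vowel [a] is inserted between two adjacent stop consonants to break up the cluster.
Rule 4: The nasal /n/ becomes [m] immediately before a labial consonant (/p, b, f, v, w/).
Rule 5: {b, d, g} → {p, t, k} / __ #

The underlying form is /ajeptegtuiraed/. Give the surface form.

ajepatekatueraet

Rule 1 (pre-rhotic lowering): /i/ is a high vowel immediately before /r/, so it lowers to [e]. /ajeptegtuiraed/ → ajeptegtueraed.
Rule 2 (regressive voicing assimilation): /g/ precedes the voiceless obstruent /t/, so it devoices to [k] by assimilation. /ajeptegtueraed/ → ajeptektueraed.
Rule 3 (stop-cluster a-epenthesis): /p/ and /t/ form a stop–stop cluster, so [a] is inserted between them. /k/ and /t/ form a stop–stop cluster, so [a] is inserted between them. /ajeptektueraed/ → ajepatekatueraed.
Rule 4 (nasal place assimilation): no segment meets the environment; /ajepatekatueraed/ is unchanged.
Rule 5 (final devoicing): /d/ is a voiced stop in word-final position, so it devoices to [t]. /ajepatekatueraed/ → ajepatekatueraet.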